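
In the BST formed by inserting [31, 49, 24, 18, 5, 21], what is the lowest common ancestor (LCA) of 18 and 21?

Tree insertion order: [31, 49, 24, 18, 5, 21]
Tree (level-order array): [31, 24, 49, 18, None, None, None, 5, 21]
In a BST, the LCA of p=18, q=21 is the first node v on the
root-to-leaf path with p <= v <= q (go left if both < v, right if both > v).
Walk from root:
  at 31: both 18 and 21 < 31, go left
  at 24: both 18 and 21 < 24, go left
  at 18: 18 <= 18 <= 21, this is the LCA
LCA = 18


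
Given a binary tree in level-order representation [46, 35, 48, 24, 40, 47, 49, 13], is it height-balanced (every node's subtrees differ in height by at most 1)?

Tree (level-order array): [46, 35, 48, 24, 40, 47, 49, 13]
Definition: a tree is height-balanced if, at every node, |h(left) - h(right)| <= 1 (empty subtree has height -1).
Bottom-up per-node check:
  node 13: h_left=-1, h_right=-1, diff=0 [OK], height=0
  node 24: h_left=0, h_right=-1, diff=1 [OK], height=1
  node 40: h_left=-1, h_right=-1, diff=0 [OK], height=0
  node 35: h_left=1, h_right=0, diff=1 [OK], height=2
  node 47: h_left=-1, h_right=-1, diff=0 [OK], height=0
  node 49: h_left=-1, h_right=-1, diff=0 [OK], height=0
  node 48: h_left=0, h_right=0, diff=0 [OK], height=1
  node 46: h_left=2, h_right=1, diff=1 [OK], height=3
All nodes satisfy the balance condition.
Result: Balanced


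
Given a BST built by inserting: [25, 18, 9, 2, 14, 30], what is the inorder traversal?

Tree insertion order: [25, 18, 9, 2, 14, 30]
Tree (level-order array): [25, 18, 30, 9, None, None, None, 2, 14]
Inorder traversal: [2, 9, 14, 18, 25, 30]


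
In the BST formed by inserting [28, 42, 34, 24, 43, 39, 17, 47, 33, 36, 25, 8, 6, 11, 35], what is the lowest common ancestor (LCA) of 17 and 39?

Tree insertion order: [28, 42, 34, 24, 43, 39, 17, 47, 33, 36, 25, 8, 6, 11, 35]
Tree (level-order array): [28, 24, 42, 17, 25, 34, 43, 8, None, None, None, 33, 39, None, 47, 6, 11, None, None, 36, None, None, None, None, None, None, None, 35]
In a BST, the LCA of p=17, q=39 is the first node v on the
root-to-leaf path with p <= v <= q (go left if both < v, right if both > v).
Walk from root:
  at 28: 17 <= 28 <= 39, this is the LCA
LCA = 28


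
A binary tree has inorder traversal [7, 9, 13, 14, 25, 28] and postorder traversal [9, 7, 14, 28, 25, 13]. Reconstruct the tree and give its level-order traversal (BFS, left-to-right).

Inorder:   [7, 9, 13, 14, 25, 28]
Postorder: [9, 7, 14, 28, 25, 13]
Algorithm: postorder visits root last, so walk postorder right-to-left;
each value is the root of the current inorder slice — split it at that
value, recurse on the right subtree first, then the left.
Recursive splits:
  root=13; inorder splits into left=[7, 9], right=[14, 25, 28]
  root=25; inorder splits into left=[14], right=[28]
  root=28; inorder splits into left=[], right=[]
  root=14; inorder splits into left=[], right=[]
  root=7; inorder splits into left=[], right=[9]
  root=9; inorder splits into left=[], right=[]
Reconstructed level-order: [13, 7, 25, 9, 14, 28]


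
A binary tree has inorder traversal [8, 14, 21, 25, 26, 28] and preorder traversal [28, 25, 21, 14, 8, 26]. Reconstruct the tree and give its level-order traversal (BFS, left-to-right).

Inorder:  [8, 14, 21, 25, 26, 28]
Preorder: [28, 25, 21, 14, 8, 26]
Algorithm: preorder visits root first, so consume preorder in order;
for each root, split the current inorder slice at that value into
left-subtree inorder and right-subtree inorder, then recurse.
Recursive splits:
  root=28; inorder splits into left=[8, 14, 21, 25, 26], right=[]
  root=25; inorder splits into left=[8, 14, 21], right=[26]
  root=21; inorder splits into left=[8, 14], right=[]
  root=14; inorder splits into left=[8], right=[]
  root=8; inorder splits into left=[], right=[]
  root=26; inorder splits into left=[], right=[]
Reconstructed level-order: [28, 25, 21, 26, 14, 8]


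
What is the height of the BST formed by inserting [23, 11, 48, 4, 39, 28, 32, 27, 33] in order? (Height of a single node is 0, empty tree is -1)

Insertion order: [23, 11, 48, 4, 39, 28, 32, 27, 33]
Tree (level-order array): [23, 11, 48, 4, None, 39, None, None, None, 28, None, 27, 32, None, None, None, 33]
Compute height bottom-up (empty subtree = -1):
  height(4) = 1 + max(-1, -1) = 0
  height(11) = 1 + max(0, -1) = 1
  height(27) = 1 + max(-1, -1) = 0
  height(33) = 1 + max(-1, -1) = 0
  height(32) = 1 + max(-1, 0) = 1
  height(28) = 1 + max(0, 1) = 2
  height(39) = 1 + max(2, -1) = 3
  height(48) = 1 + max(3, -1) = 4
  height(23) = 1 + max(1, 4) = 5
Height = 5


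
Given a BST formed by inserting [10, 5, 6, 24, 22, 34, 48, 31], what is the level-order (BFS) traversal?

Tree insertion order: [10, 5, 6, 24, 22, 34, 48, 31]
Tree (level-order array): [10, 5, 24, None, 6, 22, 34, None, None, None, None, 31, 48]
BFS from the root, enqueuing left then right child of each popped node:
  queue [10] -> pop 10, enqueue [5, 24], visited so far: [10]
  queue [5, 24] -> pop 5, enqueue [6], visited so far: [10, 5]
  queue [24, 6] -> pop 24, enqueue [22, 34], visited so far: [10, 5, 24]
  queue [6, 22, 34] -> pop 6, enqueue [none], visited so far: [10, 5, 24, 6]
  queue [22, 34] -> pop 22, enqueue [none], visited so far: [10, 5, 24, 6, 22]
  queue [34] -> pop 34, enqueue [31, 48], visited so far: [10, 5, 24, 6, 22, 34]
  queue [31, 48] -> pop 31, enqueue [none], visited so far: [10, 5, 24, 6, 22, 34, 31]
  queue [48] -> pop 48, enqueue [none], visited so far: [10, 5, 24, 6, 22, 34, 31, 48]
Result: [10, 5, 24, 6, 22, 34, 31, 48]


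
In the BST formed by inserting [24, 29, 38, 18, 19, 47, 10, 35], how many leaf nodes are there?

Tree built from: [24, 29, 38, 18, 19, 47, 10, 35]
Tree (level-order array): [24, 18, 29, 10, 19, None, 38, None, None, None, None, 35, 47]
Rule: A leaf has 0 children.
Per-node child counts:
  node 24: 2 child(ren)
  node 18: 2 child(ren)
  node 10: 0 child(ren)
  node 19: 0 child(ren)
  node 29: 1 child(ren)
  node 38: 2 child(ren)
  node 35: 0 child(ren)
  node 47: 0 child(ren)
Matching nodes: [10, 19, 35, 47]
Count of leaf nodes: 4


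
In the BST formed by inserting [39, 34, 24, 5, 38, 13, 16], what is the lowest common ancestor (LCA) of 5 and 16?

Tree insertion order: [39, 34, 24, 5, 38, 13, 16]
Tree (level-order array): [39, 34, None, 24, 38, 5, None, None, None, None, 13, None, 16]
In a BST, the LCA of p=5, q=16 is the first node v on the
root-to-leaf path with p <= v <= q (go left if both < v, right if both > v).
Walk from root:
  at 39: both 5 and 16 < 39, go left
  at 34: both 5 and 16 < 34, go left
  at 24: both 5 and 16 < 24, go left
  at 5: 5 <= 5 <= 16, this is the LCA
LCA = 5


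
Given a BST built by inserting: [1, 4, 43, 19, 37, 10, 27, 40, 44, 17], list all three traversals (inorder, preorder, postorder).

Tree insertion order: [1, 4, 43, 19, 37, 10, 27, 40, 44, 17]
Tree (level-order array): [1, None, 4, None, 43, 19, 44, 10, 37, None, None, None, 17, 27, 40]
Inorder (L, root, R): [1, 4, 10, 17, 19, 27, 37, 40, 43, 44]
Preorder (root, L, R): [1, 4, 43, 19, 10, 17, 37, 27, 40, 44]
Postorder (L, R, root): [17, 10, 27, 40, 37, 19, 44, 43, 4, 1]


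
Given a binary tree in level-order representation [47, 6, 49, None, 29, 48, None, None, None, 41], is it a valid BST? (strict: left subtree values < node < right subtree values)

Level-order array: [47, 6, 49, None, 29, 48, None, None, None, 41]
Validate using subtree bounds (lo, hi): at each node, require lo < value < hi,
then recurse left with hi=value and right with lo=value.
Preorder trace (stopping at first violation):
  at node 47 with bounds (-inf, +inf): OK
  at node 6 with bounds (-inf, 47): OK
  at node 29 with bounds (6, 47): OK
  at node 49 with bounds (47, +inf): OK
  at node 48 with bounds (47, 49): OK
  at node 41 with bounds (47, 48): VIOLATION
Node 41 violates its bound: not (47 < 41 < 48).
Result: Not a valid BST


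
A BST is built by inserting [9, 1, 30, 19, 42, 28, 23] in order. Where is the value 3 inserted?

Starting tree (level order): [9, 1, 30, None, None, 19, 42, None, 28, None, None, 23]
Insertion path: 9 -> 1
Result: insert 3 as right child of 1
Final tree (level order): [9, 1, 30, None, 3, 19, 42, None, None, None, 28, None, None, 23]


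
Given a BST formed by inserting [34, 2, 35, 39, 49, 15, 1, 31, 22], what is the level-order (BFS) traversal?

Tree insertion order: [34, 2, 35, 39, 49, 15, 1, 31, 22]
Tree (level-order array): [34, 2, 35, 1, 15, None, 39, None, None, None, 31, None, 49, 22]
BFS from the root, enqueuing left then right child of each popped node:
  queue [34] -> pop 34, enqueue [2, 35], visited so far: [34]
  queue [2, 35] -> pop 2, enqueue [1, 15], visited so far: [34, 2]
  queue [35, 1, 15] -> pop 35, enqueue [39], visited so far: [34, 2, 35]
  queue [1, 15, 39] -> pop 1, enqueue [none], visited so far: [34, 2, 35, 1]
  queue [15, 39] -> pop 15, enqueue [31], visited so far: [34, 2, 35, 1, 15]
  queue [39, 31] -> pop 39, enqueue [49], visited so far: [34, 2, 35, 1, 15, 39]
  queue [31, 49] -> pop 31, enqueue [22], visited so far: [34, 2, 35, 1, 15, 39, 31]
  queue [49, 22] -> pop 49, enqueue [none], visited so far: [34, 2, 35, 1, 15, 39, 31, 49]
  queue [22] -> pop 22, enqueue [none], visited so far: [34, 2, 35, 1, 15, 39, 31, 49, 22]
Result: [34, 2, 35, 1, 15, 39, 31, 49, 22]


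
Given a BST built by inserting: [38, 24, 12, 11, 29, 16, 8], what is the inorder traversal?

Tree insertion order: [38, 24, 12, 11, 29, 16, 8]
Tree (level-order array): [38, 24, None, 12, 29, 11, 16, None, None, 8]
Inorder traversal: [8, 11, 12, 16, 24, 29, 38]


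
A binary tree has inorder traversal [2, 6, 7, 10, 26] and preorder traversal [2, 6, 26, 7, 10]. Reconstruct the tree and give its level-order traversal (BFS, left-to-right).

Inorder:  [2, 6, 7, 10, 26]
Preorder: [2, 6, 26, 7, 10]
Algorithm: preorder visits root first, so consume preorder in order;
for each root, split the current inorder slice at that value into
left-subtree inorder and right-subtree inorder, then recurse.
Recursive splits:
  root=2; inorder splits into left=[], right=[6, 7, 10, 26]
  root=6; inorder splits into left=[], right=[7, 10, 26]
  root=26; inorder splits into left=[7, 10], right=[]
  root=7; inorder splits into left=[], right=[10]
  root=10; inorder splits into left=[], right=[]
Reconstructed level-order: [2, 6, 26, 7, 10]


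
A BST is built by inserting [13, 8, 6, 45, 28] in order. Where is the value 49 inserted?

Starting tree (level order): [13, 8, 45, 6, None, 28]
Insertion path: 13 -> 45
Result: insert 49 as right child of 45
Final tree (level order): [13, 8, 45, 6, None, 28, 49]


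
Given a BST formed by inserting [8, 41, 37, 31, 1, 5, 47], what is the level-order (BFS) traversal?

Tree insertion order: [8, 41, 37, 31, 1, 5, 47]
Tree (level-order array): [8, 1, 41, None, 5, 37, 47, None, None, 31]
BFS from the root, enqueuing left then right child of each popped node:
  queue [8] -> pop 8, enqueue [1, 41], visited so far: [8]
  queue [1, 41] -> pop 1, enqueue [5], visited so far: [8, 1]
  queue [41, 5] -> pop 41, enqueue [37, 47], visited so far: [8, 1, 41]
  queue [5, 37, 47] -> pop 5, enqueue [none], visited so far: [8, 1, 41, 5]
  queue [37, 47] -> pop 37, enqueue [31], visited so far: [8, 1, 41, 5, 37]
  queue [47, 31] -> pop 47, enqueue [none], visited so far: [8, 1, 41, 5, 37, 47]
  queue [31] -> pop 31, enqueue [none], visited so far: [8, 1, 41, 5, 37, 47, 31]
Result: [8, 1, 41, 5, 37, 47, 31]


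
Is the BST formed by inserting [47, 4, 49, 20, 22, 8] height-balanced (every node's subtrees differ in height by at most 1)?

Tree (level-order array): [47, 4, 49, None, 20, None, None, 8, 22]
Definition: a tree is height-balanced if, at every node, |h(left) - h(right)| <= 1 (empty subtree has height -1).
Bottom-up per-node check:
  node 8: h_left=-1, h_right=-1, diff=0 [OK], height=0
  node 22: h_left=-1, h_right=-1, diff=0 [OK], height=0
  node 20: h_left=0, h_right=0, diff=0 [OK], height=1
  node 4: h_left=-1, h_right=1, diff=2 [FAIL (|-1-1|=2 > 1)], height=2
  node 49: h_left=-1, h_right=-1, diff=0 [OK], height=0
  node 47: h_left=2, h_right=0, diff=2 [FAIL (|2-0|=2 > 1)], height=3
Node 4 violates the condition: |-1 - 1| = 2 > 1.
Result: Not balanced


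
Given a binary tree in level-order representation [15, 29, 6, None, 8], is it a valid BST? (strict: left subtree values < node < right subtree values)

Level-order array: [15, 29, 6, None, 8]
Validate using subtree bounds (lo, hi): at each node, require lo < value < hi,
then recurse left with hi=value and right with lo=value.
Preorder trace (stopping at first violation):
  at node 15 with bounds (-inf, +inf): OK
  at node 29 with bounds (-inf, 15): VIOLATION
Node 29 violates its bound: not (-inf < 29 < 15).
Result: Not a valid BST


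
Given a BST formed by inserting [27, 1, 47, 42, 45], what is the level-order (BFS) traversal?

Tree insertion order: [27, 1, 47, 42, 45]
Tree (level-order array): [27, 1, 47, None, None, 42, None, None, 45]
BFS from the root, enqueuing left then right child of each popped node:
  queue [27] -> pop 27, enqueue [1, 47], visited so far: [27]
  queue [1, 47] -> pop 1, enqueue [none], visited so far: [27, 1]
  queue [47] -> pop 47, enqueue [42], visited so far: [27, 1, 47]
  queue [42] -> pop 42, enqueue [45], visited so far: [27, 1, 47, 42]
  queue [45] -> pop 45, enqueue [none], visited so far: [27, 1, 47, 42, 45]
Result: [27, 1, 47, 42, 45]


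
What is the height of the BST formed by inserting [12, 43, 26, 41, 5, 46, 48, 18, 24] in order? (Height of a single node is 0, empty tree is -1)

Insertion order: [12, 43, 26, 41, 5, 46, 48, 18, 24]
Tree (level-order array): [12, 5, 43, None, None, 26, 46, 18, 41, None, 48, None, 24]
Compute height bottom-up (empty subtree = -1):
  height(5) = 1 + max(-1, -1) = 0
  height(24) = 1 + max(-1, -1) = 0
  height(18) = 1 + max(-1, 0) = 1
  height(41) = 1 + max(-1, -1) = 0
  height(26) = 1 + max(1, 0) = 2
  height(48) = 1 + max(-1, -1) = 0
  height(46) = 1 + max(-1, 0) = 1
  height(43) = 1 + max(2, 1) = 3
  height(12) = 1 + max(0, 3) = 4
Height = 4


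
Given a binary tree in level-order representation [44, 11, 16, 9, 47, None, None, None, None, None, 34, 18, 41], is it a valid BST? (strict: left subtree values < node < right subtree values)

Level-order array: [44, 11, 16, 9, 47, None, None, None, None, None, 34, 18, 41]
Validate using subtree bounds (lo, hi): at each node, require lo < value < hi,
then recurse left with hi=value and right with lo=value.
Preorder trace (stopping at first violation):
  at node 44 with bounds (-inf, +inf): OK
  at node 11 with bounds (-inf, 44): OK
  at node 9 with bounds (-inf, 11): OK
  at node 47 with bounds (11, 44): VIOLATION
Node 47 violates its bound: not (11 < 47 < 44).
Result: Not a valid BST


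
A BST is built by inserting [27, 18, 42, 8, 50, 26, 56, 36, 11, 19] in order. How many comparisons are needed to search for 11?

Search path for 11: 27 -> 18 -> 8 -> 11
Found: True
Comparisons: 4


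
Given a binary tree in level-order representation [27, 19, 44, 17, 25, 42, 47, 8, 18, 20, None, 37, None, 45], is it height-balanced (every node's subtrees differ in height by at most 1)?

Tree (level-order array): [27, 19, 44, 17, 25, 42, 47, 8, 18, 20, None, 37, None, 45]
Definition: a tree is height-balanced if, at every node, |h(left) - h(right)| <= 1 (empty subtree has height -1).
Bottom-up per-node check:
  node 8: h_left=-1, h_right=-1, diff=0 [OK], height=0
  node 18: h_left=-1, h_right=-1, diff=0 [OK], height=0
  node 17: h_left=0, h_right=0, diff=0 [OK], height=1
  node 20: h_left=-1, h_right=-1, diff=0 [OK], height=0
  node 25: h_left=0, h_right=-1, diff=1 [OK], height=1
  node 19: h_left=1, h_right=1, diff=0 [OK], height=2
  node 37: h_left=-1, h_right=-1, diff=0 [OK], height=0
  node 42: h_left=0, h_right=-1, diff=1 [OK], height=1
  node 45: h_left=-1, h_right=-1, diff=0 [OK], height=0
  node 47: h_left=0, h_right=-1, diff=1 [OK], height=1
  node 44: h_left=1, h_right=1, diff=0 [OK], height=2
  node 27: h_left=2, h_right=2, diff=0 [OK], height=3
All nodes satisfy the balance condition.
Result: Balanced


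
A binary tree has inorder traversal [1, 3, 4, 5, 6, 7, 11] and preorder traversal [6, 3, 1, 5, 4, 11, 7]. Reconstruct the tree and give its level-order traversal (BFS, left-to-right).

Inorder:  [1, 3, 4, 5, 6, 7, 11]
Preorder: [6, 3, 1, 5, 4, 11, 7]
Algorithm: preorder visits root first, so consume preorder in order;
for each root, split the current inorder slice at that value into
left-subtree inorder and right-subtree inorder, then recurse.
Recursive splits:
  root=6; inorder splits into left=[1, 3, 4, 5], right=[7, 11]
  root=3; inorder splits into left=[1], right=[4, 5]
  root=1; inorder splits into left=[], right=[]
  root=5; inorder splits into left=[4], right=[]
  root=4; inorder splits into left=[], right=[]
  root=11; inorder splits into left=[7], right=[]
  root=7; inorder splits into left=[], right=[]
Reconstructed level-order: [6, 3, 11, 1, 5, 7, 4]


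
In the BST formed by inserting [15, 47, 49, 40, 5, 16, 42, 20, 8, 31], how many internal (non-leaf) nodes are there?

Tree built from: [15, 47, 49, 40, 5, 16, 42, 20, 8, 31]
Tree (level-order array): [15, 5, 47, None, 8, 40, 49, None, None, 16, 42, None, None, None, 20, None, None, None, 31]
Rule: An internal node has at least one child.
Per-node child counts:
  node 15: 2 child(ren)
  node 5: 1 child(ren)
  node 8: 0 child(ren)
  node 47: 2 child(ren)
  node 40: 2 child(ren)
  node 16: 1 child(ren)
  node 20: 1 child(ren)
  node 31: 0 child(ren)
  node 42: 0 child(ren)
  node 49: 0 child(ren)
Matching nodes: [15, 5, 47, 40, 16, 20]
Count of internal (non-leaf) nodes: 6


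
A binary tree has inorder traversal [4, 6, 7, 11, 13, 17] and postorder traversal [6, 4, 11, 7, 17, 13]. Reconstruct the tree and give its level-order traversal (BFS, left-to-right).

Inorder:   [4, 6, 7, 11, 13, 17]
Postorder: [6, 4, 11, 7, 17, 13]
Algorithm: postorder visits root last, so walk postorder right-to-left;
each value is the root of the current inorder slice — split it at that
value, recurse on the right subtree first, then the left.
Recursive splits:
  root=13; inorder splits into left=[4, 6, 7, 11], right=[17]
  root=17; inorder splits into left=[], right=[]
  root=7; inorder splits into left=[4, 6], right=[11]
  root=11; inorder splits into left=[], right=[]
  root=4; inorder splits into left=[], right=[6]
  root=6; inorder splits into left=[], right=[]
Reconstructed level-order: [13, 7, 17, 4, 11, 6]


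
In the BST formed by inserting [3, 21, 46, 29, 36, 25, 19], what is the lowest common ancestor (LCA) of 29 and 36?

Tree insertion order: [3, 21, 46, 29, 36, 25, 19]
Tree (level-order array): [3, None, 21, 19, 46, None, None, 29, None, 25, 36]
In a BST, the LCA of p=29, q=36 is the first node v on the
root-to-leaf path with p <= v <= q (go left if both < v, right if both > v).
Walk from root:
  at 3: both 29 and 36 > 3, go right
  at 21: both 29 and 36 > 21, go right
  at 46: both 29 and 36 < 46, go left
  at 29: 29 <= 29 <= 36, this is the LCA
LCA = 29


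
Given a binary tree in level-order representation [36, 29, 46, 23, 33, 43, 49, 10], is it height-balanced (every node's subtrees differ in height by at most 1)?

Tree (level-order array): [36, 29, 46, 23, 33, 43, 49, 10]
Definition: a tree is height-balanced if, at every node, |h(left) - h(right)| <= 1 (empty subtree has height -1).
Bottom-up per-node check:
  node 10: h_left=-1, h_right=-1, diff=0 [OK], height=0
  node 23: h_left=0, h_right=-1, diff=1 [OK], height=1
  node 33: h_left=-1, h_right=-1, diff=0 [OK], height=0
  node 29: h_left=1, h_right=0, diff=1 [OK], height=2
  node 43: h_left=-1, h_right=-1, diff=0 [OK], height=0
  node 49: h_left=-1, h_right=-1, diff=0 [OK], height=0
  node 46: h_left=0, h_right=0, diff=0 [OK], height=1
  node 36: h_left=2, h_right=1, diff=1 [OK], height=3
All nodes satisfy the balance condition.
Result: Balanced


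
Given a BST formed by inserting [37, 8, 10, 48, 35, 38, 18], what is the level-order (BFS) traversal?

Tree insertion order: [37, 8, 10, 48, 35, 38, 18]
Tree (level-order array): [37, 8, 48, None, 10, 38, None, None, 35, None, None, 18]
BFS from the root, enqueuing left then right child of each popped node:
  queue [37] -> pop 37, enqueue [8, 48], visited so far: [37]
  queue [8, 48] -> pop 8, enqueue [10], visited so far: [37, 8]
  queue [48, 10] -> pop 48, enqueue [38], visited so far: [37, 8, 48]
  queue [10, 38] -> pop 10, enqueue [35], visited so far: [37, 8, 48, 10]
  queue [38, 35] -> pop 38, enqueue [none], visited so far: [37, 8, 48, 10, 38]
  queue [35] -> pop 35, enqueue [18], visited so far: [37, 8, 48, 10, 38, 35]
  queue [18] -> pop 18, enqueue [none], visited so far: [37, 8, 48, 10, 38, 35, 18]
Result: [37, 8, 48, 10, 38, 35, 18]


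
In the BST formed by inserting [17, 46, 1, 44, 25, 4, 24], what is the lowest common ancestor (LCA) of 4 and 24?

Tree insertion order: [17, 46, 1, 44, 25, 4, 24]
Tree (level-order array): [17, 1, 46, None, 4, 44, None, None, None, 25, None, 24]
In a BST, the LCA of p=4, q=24 is the first node v on the
root-to-leaf path with p <= v <= q (go left if both < v, right if both > v).
Walk from root:
  at 17: 4 <= 17 <= 24, this is the LCA
LCA = 17


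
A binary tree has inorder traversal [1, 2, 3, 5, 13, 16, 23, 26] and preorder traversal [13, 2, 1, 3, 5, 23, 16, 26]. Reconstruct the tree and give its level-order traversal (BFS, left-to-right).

Inorder:  [1, 2, 3, 5, 13, 16, 23, 26]
Preorder: [13, 2, 1, 3, 5, 23, 16, 26]
Algorithm: preorder visits root first, so consume preorder in order;
for each root, split the current inorder slice at that value into
left-subtree inorder and right-subtree inorder, then recurse.
Recursive splits:
  root=13; inorder splits into left=[1, 2, 3, 5], right=[16, 23, 26]
  root=2; inorder splits into left=[1], right=[3, 5]
  root=1; inorder splits into left=[], right=[]
  root=3; inorder splits into left=[], right=[5]
  root=5; inorder splits into left=[], right=[]
  root=23; inorder splits into left=[16], right=[26]
  root=16; inorder splits into left=[], right=[]
  root=26; inorder splits into left=[], right=[]
Reconstructed level-order: [13, 2, 23, 1, 3, 16, 26, 5]


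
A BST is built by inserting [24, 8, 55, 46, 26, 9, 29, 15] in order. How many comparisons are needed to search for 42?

Search path for 42: 24 -> 55 -> 46 -> 26 -> 29
Found: False
Comparisons: 5


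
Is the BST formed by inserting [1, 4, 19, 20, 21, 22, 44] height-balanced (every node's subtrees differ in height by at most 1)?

Tree (level-order array): [1, None, 4, None, 19, None, 20, None, 21, None, 22, None, 44]
Definition: a tree is height-balanced if, at every node, |h(left) - h(right)| <= 1 (empty subtree has height -1).
Bottom-up per-node check:
  node 44: h_left=-1, h_right=-1, diff=0 [OK], height=0
  node 22: h_left=-1, h_right=0, diff=1 [OK], height=1
  node 21: h_left=-1, h_right=1, diff=2 [FAIL (|-1-1|=2 > 1)], height=2
  node 20: h_left=-1, h_right=2, diff=3 [FAIL (|-1-2|=3 > 1)], height=3
  node 19: h_left=-1, h_right=3, diff=4 [FAIL (|-1-3|=4 > 1)], height=4
  node 4: h_left=-1, h_right=4, diff=5 [FAIL (|-1-4|=5 > 1)], height=5
  node 1: h_left=-1, h_right=5, diff=6 [FAIL (|-1-5|=6 > 1)], height=6
Node 21 violates the condition: |-1 - 1| = 2 > 1.
Result: Not balanced


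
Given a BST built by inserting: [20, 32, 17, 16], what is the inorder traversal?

Tree insertion order: [20, 32, 17, 16]
Tree (level-order array): [20, 17, 32, 16]
Inorder traversal: [16, 17, 20, 32]


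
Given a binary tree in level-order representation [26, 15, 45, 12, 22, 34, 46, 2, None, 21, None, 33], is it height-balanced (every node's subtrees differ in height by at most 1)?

Tree (level-order array): [26, 15, 45, 12, 22, 34, 46, 2, None, 21, None, 33]
Definition: a tree is height-balanced if, at every node, |h(left) - h(right)| <= 1 (empty subtree has height -1).
Bottom-up per-node check:
  node 2: h_left=-1, h_right=-1, diff=0 [OK], height=0
  node 12: h_left=0, h_right=-1, diff=1 [OK], height=1
  node 21: h_left=-1, h_right=-1, diff=0 [OK], height=0
  node 22: h_left=0, h_right=-1, diff=1 [OK], height=1
  node 15: h_left=1, h_right=1, diff=0 [OK], height=2
  node 33: h_left=-1, h_right=-1, diff=0 [OK], height=0
  node 34: h_left=0, h_right=-1, diff=1 [OK], height=1
  node 46: h_left=-1, h_right=-1, diff=0 [OK], height=0
  node 45: h_left=1, h_right=0, diff=1 [OK], height=2
  node 26: h_left=2, h_right=2, diff=0 [OK], height=3
All nodes satisfy the balance condition.
Result: Balanced


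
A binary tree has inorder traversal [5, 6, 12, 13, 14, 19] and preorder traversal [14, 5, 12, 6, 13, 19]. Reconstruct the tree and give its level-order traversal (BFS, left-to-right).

Inorder:  [5, 6, 12, 13, 14, 19]
Preorder: [14, 5, 12, 6, 13, 19]
Algorithm: preorder visits root first, so consume preorder in order;
for each root, split the current inorder slice at that value into
left-subtree inorder and right-subtree inorder, then recurse.
Recursive splits:
  root=14; inorder splits into left=[5, 6, 12, 13], right=[19]
  root=5; inorder splits into left=[], right=[6, 12, 13]
  root=12; inorder splits into left=[6], right=[13]
  root=6; inorder splits into left=[], right=[]
  root=13; inorder splits into left=[], right=[]
  root=19; inorder splits into left=[], right=[]
Reconstructed level-order: [14, 5, 19, 12, 6, 13]


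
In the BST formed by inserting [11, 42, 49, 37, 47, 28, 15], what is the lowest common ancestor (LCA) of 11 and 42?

Tree insertion order: [11, 42, 49, 37, 47, 28, 15]
Tree (level-order array): [11, None, 42, 37, 49, 28, None, 47, None, 15]
In a BST, the LCA of p=11, q=42 is the first node v on the
root-to-leaf path with p <= v <= q (go left if both < v, right if both > v).
Walk from root:
  at 11: 11 <= 11 <= 42, this is the LCA
LCA = 11


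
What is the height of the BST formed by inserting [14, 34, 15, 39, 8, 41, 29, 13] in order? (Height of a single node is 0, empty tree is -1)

Insertion order: [14, 34, 15, 39, 8, 41, 29, 13]
Tree (level-order array): [14, 8, 34, None, 13, 15, 39, None, None, None, 29, None, 41]
Compute height bottom-up (empty subtree = -1):
  height(13) = 1 + max(-1, -1) = 0
  height(8) = 1 + max(-1, 0) = 1
  height(29) = 1 + max(-1, -1) = 0
  height(15) = 1 + max(-1, 0) = 1
  height(41) = 1 + max(-1, -1) = 0
  height(39) = 1 + max(-1, 0) = 1
  height(34) = 1 + max(1, 1) = 2
  height(14) = 1 + max(1, 2) = 3
Height = 3


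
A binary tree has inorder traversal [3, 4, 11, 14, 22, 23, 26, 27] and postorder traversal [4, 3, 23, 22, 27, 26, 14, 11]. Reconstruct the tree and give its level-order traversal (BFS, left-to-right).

Inorder:   [3, 4, 11, 14, 22, 23, 26, 27]
Postorder: [4, 3, 23, 22, 27, 26, 14, 11]
Algorithm: postorder visits root last, so walk postorder right-to-left;
each value is the root of the current inorder slice — split it at that
value, recurse on the right subtree first, then the left.
Recursive splits:
  root=11; inorder splits into left=[3, 4], right=[14, 22, 23, 26, 27]
  root=14; inorder splits into left=[], right=[22, 23, 26, 27]
  root=26; inorder splits into left=[22, 23], right=[27]
  root=27; inorder splits into left=[], right=[]
  root=22; inorder splits into left=[], right=[23]
  root=23; inorder splits into left=[], right=[]
  root=3; inorder splits into left=[], right=[4]
  root=4; inorder splits into left=[], right=[]
Reconstructed level-order: [11, 3, 14, 4, 26, 22, 27, 23]


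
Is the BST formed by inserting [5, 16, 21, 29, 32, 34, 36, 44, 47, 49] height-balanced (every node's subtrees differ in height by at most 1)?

Tree (level-order array): [5, None, 16, None, 21, None, 29, None, 32, None, 34, None, 36, None, 44, None, 47, None, 49]
Definition: a tree is height-balanced if, at every node, |h(left) - h(right)| <= 1 (empty subtree has height -1).
Bottom-up per-node check:
  node 49: h_left=-1, h_right=-1, diff=0 [OK], height=0
  node 47: h_left=-1, h_right=0, diff=1 [OK], height=1
  node 44: h_left=-1, h_right=1, diff=2 [FAIL (|-1-1|=2 > 1)], height=2
  node 36: h_left=-1, h_right=2, diff=3 [FAIL (|-1-2|=3 > 1)], height=3
  node 34: h_left=-1, h_right=3, diff=4 [FAIL (|-1-3|=4 > 1)], height=4
  node 32: h_left=-1, h_right=4, diff=5 [FAIL (|-1-4|=5 > 1)], height=5
  node 29: h_left=-1, h_right=5, diff=6 [FAIL (|-1-5|=6 > 1)], height=6
  node 21: h_left=-1, h_right=6, diff=7 [FAIL (|-1-6|=7 > 1)], height=7
  node 16: h_left=-1, h_right=7, diff=8 [FAIL (|-1-7|=8 > 1)], height=8
  node 5: h_left=-1, h_right=8, diff=9 [FAIL (|-1-8|=9 > 1)], height=9
Node 44 violates the condition: |-1 - 1| = 2 > 1.
Result: Not balanced


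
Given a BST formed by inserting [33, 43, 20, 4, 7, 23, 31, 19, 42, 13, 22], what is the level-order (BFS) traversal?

Tree insertion order: [33, 43, 20, 4, 7, 23, 31, 19, 42, 13, 22]
Tree (level-order array): [33, 20, 43, 4, 23, 42, None, None, 7, 22, 31, None, None, None, 19, None, None, None, None, 13]
BFS from the root, enqueuing left then right child of each popped node:
  queue [33] -> pop 33, enqueue [20, 43], visited so far: [33]
  queue [20, 43] -> pop 20, enqueue [4, 23], visited so far: [33, 20]
  queue [43, 4, 23] -> pop 43, enqueue [42], visited so far: [33, 20, 43]
  queue [4, 23, 42] -> pop 4, enqueue [7], visited so far: [33, 20, 43, 4]
  queue [23, 42, 7] -> pop 23, enqueue [22, 31], visited so far: [33, 20, 43, 4, 23]
  queue [42, 7, 22, 31] -> pop 42, enqueue [none], visited so far: [33, 20, 43, 4, 23, 42]
  queue [7, 22, 31] -> pop 7, enqueue [19], visited so far: [33, 20, 43, 4, 23, 42, 7]
  queue [22, 31, 19] -> pop 22, enqueue [none], visited so far: [33, 20, 43, 4, 23, 42, 7, 22]
  queue [31, 19] -> pop 31, enqueue [none], visited so far: [33, 20, 43, 4, 23, 42, 7, 22, 31]
  queue [19] -> pop 19, enqueue [13], visited so far: [33, 20, 43, 4, 23, 42, 7, 22, 31, 19]
  queue [13] -> pop 13, enqueue [none], visited so far: [33, 20, 43, 4, 23, 42, 7, 22, 31, 19, 13]
Result: [33, 20, 43, 4, 23, 42, 7, 22, 31, 19, 13]


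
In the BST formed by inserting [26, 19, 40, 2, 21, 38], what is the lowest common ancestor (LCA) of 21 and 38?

Tree insertion order: [26, 19, 40, 2, 21, 38]
Tree (level-order array): [26, 19, 40, 2, 21, 38]
In a BST, the LCA of p=21, q=38 is the first node v on the
root-to-leaf path with p <= v <= q (go left if both < v, right if both > v).
Walk from root:
  at 26: 21 <= 26 <= 38, this is the LCA
LCA = 26


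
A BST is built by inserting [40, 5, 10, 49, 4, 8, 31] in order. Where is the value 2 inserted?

Starting tree (level order): [40, 5, 49, 4, 10, None, None, None, None, 8, 31]
Insertion path: 40 -> 5 -> 4
Result: insert 2 as left child of 4
Final tree (level order): [40, 5, 49, 4, 10, None, None, 2, None, 8, 31]


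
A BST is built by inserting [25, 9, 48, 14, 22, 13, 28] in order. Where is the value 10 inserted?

Starting tree (level order): [25, 9, 48, None, 14, 28, None, 13, 22]
Insertion path: 25 -> 9 -> 14 -> 13
Result: insert 10 as left child of 13
Final tree (level order): [25, 9, 48, None, 14, 28, None, 13, 22, None, None, 10]


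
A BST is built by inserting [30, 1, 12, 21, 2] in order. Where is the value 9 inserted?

Starting tree (level order): [30, 1, None, None, 12, 2, 21]
Insertion path: 30 -> 1 -> 12 -> 2
Result: insert 9 as right child of 2
Final tree (level order): [30, 1, None, None, 12, 2, 21, None, 9]


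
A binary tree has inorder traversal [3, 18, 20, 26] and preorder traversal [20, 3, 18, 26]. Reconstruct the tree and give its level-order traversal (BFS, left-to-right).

Inorder:  [3, 18, 20, 26]
Preorder: [20, 3, 18, 26]
Algorithm: preorder visits root first, so consume preorder in order;
for each root, split the current inorder slice at that value into
left-subtree inorder and right-subtree inorder, then recurse.
Recursive splits:
  root=20; inorder splits into left=[3, 18], right=[26]
  root=3; inorder splits into left=[], right=[18]
  root=18; inorder splits into left=[], right=[]
  root=26; inorder splits into left=[], right=[]
Reconstructed level-order: [20, 3, 26, 18]


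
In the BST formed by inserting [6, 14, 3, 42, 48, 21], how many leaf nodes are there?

Tree built from: [6, 14, 3, 42, 48, 21]
Tree (level-order array): [6, 3, 14, None, None, None, 42, 21, 48]
Rule: A leaf has 0 children.
Per-node child counts:
  node 6: 2 child(ren)
  node 3: 0 child(ren)
  node 14: 1 child(ren)
  node 42: 2 child(ren)
  node 21: 0 child(ren)
  node 48: 0 child(ren)
Matching nodes: [3, 21, 48]
Count of leaf nodes: 3


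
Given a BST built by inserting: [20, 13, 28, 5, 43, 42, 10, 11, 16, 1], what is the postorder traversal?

Tree insertion order: [20, 13, 28, 5, 43, 42, 10, 11, 16, 1]
Tree (level-order array): [20, 13, 28, 5, 16, None, 43, 1, 10, None, None, 42, None, None, None, None, 11]
Postorder traversal: [1, 11, 10, 5, 16, 13, 42, 43, 28, 20]


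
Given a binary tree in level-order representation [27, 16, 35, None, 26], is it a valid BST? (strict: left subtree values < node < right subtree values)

Level-order array: [27, 16, 35, None, 26]
Validate using subtree bounds (lo, hi): at each node, require lo < value < hi,
then recurse left with hi=value and right with lo=value.
Preorder trace (stopping at first violation):
  at node 27 with bounds (-inf, +inf): OK
  at node 16 with bounds (-inf, 27): OK
  at node 26 with bounds (16, 27): OK
  at node 35 with bounds (27, +inf): OK
No violation found at any node.
Result: Valid BST


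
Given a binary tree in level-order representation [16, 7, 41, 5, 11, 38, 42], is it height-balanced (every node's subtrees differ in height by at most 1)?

Tree (level-order array): [16, 7, 41, 5, 11, 38, 42]
Definition: a tree is height-balanced if, at every node, |h(left) - h(right)| <= 1 (empty subtree has height -1).
Bottom-up per-node check:
  node 5: h_left=-1, h_right=-1, diff=0 [OK], height=0
  node 11: h_left=-1, h_right=-1, diff=0 [OK], height=0
  node 7: h_left=0, h_right=0, diff=0 [OK], height=1
  node 38: h_left=-1, h_right=-1, diff=0 [OK], height=0
  node 42: h_left=-1, h_right=-1, diff=0 [OK], height=0
  node 41: h_left=0, h_right=0, diff=0 [OK], height=1
  node 16: h_left=1, h_right=1, diff=0 [OK], height=2
All nodes satisfy the balance condition.
Result: Balanced


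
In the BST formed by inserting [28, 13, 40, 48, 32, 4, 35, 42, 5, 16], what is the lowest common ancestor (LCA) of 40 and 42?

Tree insertion order: [28, 13, 40, 48, 32, 4, 35, 42, 5, 16]
Tree (level-order array): [28, 13, 40, 4, 16, 32, 48, None, 5, None, None, None, 35, 42]
In a BST, the LCA of p=40, q=42 is the first node v on the
root-to-leaf path with p <= v <= q (go left if both < v, right if both > v).
Walk from root:
  at 28: both 40 and 42 > 28, go right
  at 40: 40 <= 40 <= 42, this is the LCA
LCA = 40


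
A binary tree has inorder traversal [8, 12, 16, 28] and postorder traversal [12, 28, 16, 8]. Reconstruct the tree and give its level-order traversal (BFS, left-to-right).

Inorder:   [8, 12, 16, 28]
Postorder: [12, 28, 16, 8]
Algorithm: postorder visits root last, so walk postorder right-to-left;
each value is the root of the current inorder slice — split it at that
value, recurse on the right subtree first, then the left.
Recursive splits:
  root=8; inorder splits into left=[], right=[12, 16, 28]
  root=16; inorder splits into left=[12], right=[28]
  root=28; inorder splits into left=[], right=[]
  root=12; inorder splits into left=[], right=[]
Reconstructed level-order: [8, 16, 12, 28]


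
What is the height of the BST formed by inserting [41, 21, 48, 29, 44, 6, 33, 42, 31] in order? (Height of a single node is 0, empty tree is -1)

Insertion order: [41, 21, 48, 29, 44, 6, 33, 42, 31]
Tree (level-order array): [41, 21, 48, 6, 29, 44, None, None, None, None, 33, 42, None, 31]
Compute height bottom-up (empty subtree = -1):
  height(6) = 1 + max(-1, -1) = 0
  height(31) = 1 + max(-1, -1) = 0
  height(33) = 1 + max(0, -1) = 1
  height(29) = 1 + max(-1, 1) = 2
  height(21) = 1 + max(0, 2) = 3
  height(42) = 1 + max(-1, -1) = 0
  height(44) = 1 + max(0, -1) = 1
  height(48) = 1 + max(1, -1) = 2
  height(41) = 1 + max(3, 2) = 4
Height = 4


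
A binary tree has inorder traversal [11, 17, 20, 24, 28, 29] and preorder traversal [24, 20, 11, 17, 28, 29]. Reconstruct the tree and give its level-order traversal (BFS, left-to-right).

Inorder:  [11, 17, 20, 24, 28, 29]
Preorder: [24, 20, 11, 17, 28, 29]
Algorithm: preorder visits root first, so consume preorder in order;
for each root, split the current inorder slice at that value into
left-subtree inorder and right-subtree inorder, then recurse.
Recursive splits:
  root=24; inorder splits into left=[11, 17, 20], right=[28, 29]
  root=20; inorder splits into left=[11, 17], right=[]
  root=11; inorder splits into left=[], right=[17]
  root=17; inorder splits into left=[], right=[]
  root=28; inorder splits into left=[], right=[29]
  root=29; inorder splits into left=[], right=[]
Reconstructed level-order: [24, 20, 28, 11, 29, 17]


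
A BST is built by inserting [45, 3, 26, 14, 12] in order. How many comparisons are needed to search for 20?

Search path for 20: 45 -> 3 -> 26 -> 14
Found: False
Comparisons: 4


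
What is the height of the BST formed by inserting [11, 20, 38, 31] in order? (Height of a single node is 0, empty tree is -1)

Insertion order: [11, 20, 38, 31]
Tree (level-order array): [11, None, 20, None, 38, 31]
Compute height bottom-up (empty subtree = -1):
  height(31) = 1 + max(-1, -1) = 0
  height(38) = 1 + max(0, -1) = 1
  height(20) = 1 + max(-1, 1) = 2
  height(11) = 1 + max(-1, 2) = 3
Height = 3


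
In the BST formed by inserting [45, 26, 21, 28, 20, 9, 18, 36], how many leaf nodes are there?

Tree built from: [45, 26, 21, 28, 20, 9, 18, 36]
Tree (level-order array): [45, 26, None, 21, 28, 20, None, None, 36, 9, None, None, None, None, 18]
Rule: A leaf has 0 children.
Per-node child counts:
  node 45: 1 child(ren)
  node 26: 2 child(ren)
  node 21: 1 child(ren)
  node 20: 1 child(ren)
  node 9: 1 child(ren)
  node 18: 0 child(ren)
  node 28: 1 child(ren)
  node 36: 0 child(ren)
Matching nodes: [18, 36]
Count of leaf nodes: 2


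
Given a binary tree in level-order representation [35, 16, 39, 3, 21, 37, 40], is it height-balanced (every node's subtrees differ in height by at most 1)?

Tree (level-order array): [35, 16, 39, 3, 21, 37, 40]
Definition: a tree is height-balanced if, at every node, |h(left) - h(right)| <= 1 (empty subtree has height -1).
Bottom-up per-node check:
  node 3: h_left=-1, h_right=-1, diff=0 [OK], height=0
  node 21: h_left=-1, h_right=-1, diff=0 [OK], height=0
  node 16: h_left=0, h_right=0, diff=0 [OK], height=1
  node 37: h_left=-1, h_right=-1, diff=0 [OK], height=0
  node 40: h_left=-1, h_right=-1, diff=0 [OK], height=0
  node 39: h_left=0, h_right=0, diff=0 [OK], height=1
  node 35: h_left=1, h_right=1, diff=0 [OK], height=2
All nodes satisfy the balance condition.
Result: Balanced


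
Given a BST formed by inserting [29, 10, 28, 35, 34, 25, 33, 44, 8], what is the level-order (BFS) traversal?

Tree insertion order: [29, 10, 28, 35, 34, 25, 33, 44, 8]
Tree (level-order array): [29, 10, 35, 8, 28, 34, 44, None, None, 25, None, 33]
BFS from the root, enqueuing left then right child of each popped node:
  queue [29] -> pop 29, enqueue [10, 35], visited so far: [29]
  queue [10, 35] -> pop 10, enqueue [8, 28], visited so far: [29, 10]
  queue [35, 8, 28] -> pop 35, enqueue [34, 44], visited so far: [29, 10, 35]
  queue [8, 28, 34, 44] -> pop 8, enqueue [none], visited so far: [29, 10, 35, 8]
  queue [28, 34, 44] -> pop 28, enqueue [25], visited so far: [29, 10, 35, 8, 28]
  queue [34, 44, 25] -> pop 34, enqueue [33], visited so far: [29, 10, 35, 8, 28, 34]
  queue [44, 25, 33] -> pop 44, enqueue [none], visited so far: [29, 10, 35, 8, 28, 34, 44]
  queue [25, 33] -> pop 25, enqueue [none], visited so far: [29, 10, 35, 8, 28, 34, 44, 25]
  queue [33] -> pop 33, enqueue [none], visited so far: [29, 10, 35, 8, 28, 34, 44, 25, 33]
Result: [29, 10, 35, 8, 28, 34, 44, 25, 33]


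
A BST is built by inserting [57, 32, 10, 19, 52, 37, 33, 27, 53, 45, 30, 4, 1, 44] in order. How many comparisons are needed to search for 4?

Search path for 4: 57 -> 32 -> 10 -> 4
Found: True
Comparisons: 4
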